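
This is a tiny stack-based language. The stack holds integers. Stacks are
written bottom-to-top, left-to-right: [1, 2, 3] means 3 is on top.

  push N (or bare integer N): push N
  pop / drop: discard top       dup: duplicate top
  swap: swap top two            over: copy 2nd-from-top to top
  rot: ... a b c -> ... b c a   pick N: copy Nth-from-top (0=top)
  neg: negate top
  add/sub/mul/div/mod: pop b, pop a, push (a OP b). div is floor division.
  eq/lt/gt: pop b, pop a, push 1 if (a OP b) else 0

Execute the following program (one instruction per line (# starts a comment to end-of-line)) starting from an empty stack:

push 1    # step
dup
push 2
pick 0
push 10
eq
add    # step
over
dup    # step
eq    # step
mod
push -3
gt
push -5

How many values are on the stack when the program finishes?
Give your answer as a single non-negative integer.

After 'push 1': stack = [1] (depth 1)
After 'dup': stack = [1, 1] (depth 2)
After 'push 2': stack = [1, 1, 2] (depth 3)
After 'pick 0': stack = [1, 1, 2, 2] (depth 4)
After 'push 10': stack = [1, 1, 2, 2, 10] (depth 5)
After 'eq': stack = [1, 1, 2, 0] (depth 4)
After 'add': stack = [1, 1, 2] (depth 3)
After 'over': stack = [1, 1, 2, 1] (depth 4)
After 'dup': stack = [1, 1, 2, 1, 1] (depth 5)
After 'eq': stack = [1, 1, 2, 1] (depth 4)
After 'mod': stack = [1, 1, 0] (depth 3)
After 'push -3': stack = [1, 1, 0, -3] (depth 4)
After 'gt': stack = [1, 1, 1] (depth 3)
After 'push -5': stack = [1, 1, 1, -5] (depth 4)

Answer: 4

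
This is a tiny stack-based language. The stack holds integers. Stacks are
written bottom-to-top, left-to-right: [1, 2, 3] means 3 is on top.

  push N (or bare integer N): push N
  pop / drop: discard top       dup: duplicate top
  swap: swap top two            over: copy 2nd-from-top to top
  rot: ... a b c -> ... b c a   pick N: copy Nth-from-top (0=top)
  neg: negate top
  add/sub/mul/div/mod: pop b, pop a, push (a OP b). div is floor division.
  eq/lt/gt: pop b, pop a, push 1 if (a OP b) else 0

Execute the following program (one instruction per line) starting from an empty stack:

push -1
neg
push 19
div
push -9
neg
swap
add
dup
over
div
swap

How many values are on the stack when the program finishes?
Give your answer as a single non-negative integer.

Answer: 2

Derivation:
After 'push -1': stack = [-1] (depth 1)
After 'neg': stack = [1] (depth 1)
After 'push 19': stack = [1, 19] (depth 2)
After 'div': stack = [0] (depth 1)
After 'push -9': stack = [0, -9] (depth 2)
After 'neg': stack = [0, 9] (depth 2)
After 'swap': stack = [9, 0] (depth 2)
After 'add': stack = [9] (depth 1)
After 'dup': stack = [9, 9] (depth 2)
After 'over': stack = [9, 9, 9] (depth 3)
After 'div': stack = [9, 1] (depth 2)
After 'swap': stack = [1, 9] (depth 2)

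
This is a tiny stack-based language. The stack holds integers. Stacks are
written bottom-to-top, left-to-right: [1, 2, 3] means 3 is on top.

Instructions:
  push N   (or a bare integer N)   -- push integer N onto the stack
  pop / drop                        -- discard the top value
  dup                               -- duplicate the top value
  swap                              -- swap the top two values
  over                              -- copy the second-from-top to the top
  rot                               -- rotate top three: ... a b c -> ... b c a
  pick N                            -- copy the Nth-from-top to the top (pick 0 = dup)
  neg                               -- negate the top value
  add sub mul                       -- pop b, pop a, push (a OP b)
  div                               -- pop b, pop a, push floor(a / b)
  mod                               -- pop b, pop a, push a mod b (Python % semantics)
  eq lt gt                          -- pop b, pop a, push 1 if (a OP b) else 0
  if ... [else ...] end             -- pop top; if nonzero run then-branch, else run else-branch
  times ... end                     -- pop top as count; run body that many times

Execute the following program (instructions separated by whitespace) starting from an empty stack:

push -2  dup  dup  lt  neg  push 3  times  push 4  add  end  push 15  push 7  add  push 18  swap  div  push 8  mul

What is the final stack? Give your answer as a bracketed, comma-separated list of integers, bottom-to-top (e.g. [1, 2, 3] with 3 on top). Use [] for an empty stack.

After 'push -2': [-2]
After 'dup': [-2, -2]
After 'dup': [-2, -2, -2]
After 'lt': [-2, 0]
After 'neg': [-2, 0]
After 'push 3': [-2, 0, 3]
After 'times': [-2, 0]
After 'push 4': [-2, 0, 4]
After 'add': [-2, 4]
After 'push 4': [-2, 4, 4]
After 'add': [-2, 8]
After 'push 4': [-2, 8, 4]
After 'add': [-2, 12]
After 'push 15': [-2, 12, 15]
After 'push 7': [-2, 12, 15, 7]
After 'add': [-2, 12, 22]
After 'push 18': [-2, 12, 22, 18]
After 'swap': [-2, 12, 18, 22]
After 'div': [-2, 12, 0]
After 'push 8': [-2, 12, 0, 8]
After 'mul': [-2, 12, 0]

Answer: [-2, 12, 0]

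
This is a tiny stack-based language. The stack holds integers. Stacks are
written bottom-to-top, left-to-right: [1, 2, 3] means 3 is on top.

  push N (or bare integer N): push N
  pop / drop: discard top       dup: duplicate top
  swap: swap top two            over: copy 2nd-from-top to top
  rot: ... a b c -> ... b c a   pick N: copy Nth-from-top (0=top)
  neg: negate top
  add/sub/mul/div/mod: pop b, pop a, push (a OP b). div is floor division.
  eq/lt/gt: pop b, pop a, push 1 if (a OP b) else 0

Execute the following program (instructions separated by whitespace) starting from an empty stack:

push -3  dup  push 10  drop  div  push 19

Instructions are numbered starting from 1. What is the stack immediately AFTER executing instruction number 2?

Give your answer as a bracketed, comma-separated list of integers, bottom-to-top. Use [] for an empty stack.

Step 1 ('push -3'): [-3]
Step 2 ('dup'): [-3, -3]

Answer: [-3, -3]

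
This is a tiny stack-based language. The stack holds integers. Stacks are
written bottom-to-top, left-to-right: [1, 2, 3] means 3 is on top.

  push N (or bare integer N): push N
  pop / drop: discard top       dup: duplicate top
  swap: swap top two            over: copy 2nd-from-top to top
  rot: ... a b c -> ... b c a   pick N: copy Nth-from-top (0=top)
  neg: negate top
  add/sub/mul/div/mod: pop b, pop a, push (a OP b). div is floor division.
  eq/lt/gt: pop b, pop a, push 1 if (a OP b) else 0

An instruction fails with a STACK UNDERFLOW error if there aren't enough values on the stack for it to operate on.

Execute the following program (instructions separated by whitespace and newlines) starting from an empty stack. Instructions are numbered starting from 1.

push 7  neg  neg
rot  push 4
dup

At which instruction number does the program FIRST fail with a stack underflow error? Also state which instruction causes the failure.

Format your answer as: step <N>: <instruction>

Step 1 ('push 7'): stack = [7], depth = 1
Step 2 ('neg'): stack = [-7], depth = 1
Step 3 ('neg'): stack = [7], depth = 1
Step 4 ('rot'): needs 3 value(s) but depth is 1 — STACK UNDERFLOW

Answer: step 4: rot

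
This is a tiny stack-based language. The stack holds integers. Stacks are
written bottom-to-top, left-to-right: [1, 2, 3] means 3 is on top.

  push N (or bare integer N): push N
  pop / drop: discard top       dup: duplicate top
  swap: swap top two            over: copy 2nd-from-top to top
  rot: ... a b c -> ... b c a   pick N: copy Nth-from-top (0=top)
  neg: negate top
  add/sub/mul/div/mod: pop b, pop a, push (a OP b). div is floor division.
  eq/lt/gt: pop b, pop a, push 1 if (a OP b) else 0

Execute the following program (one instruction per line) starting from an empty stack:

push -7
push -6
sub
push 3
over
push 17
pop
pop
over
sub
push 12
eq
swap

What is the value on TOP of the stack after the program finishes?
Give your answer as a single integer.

Answer: -1

Derivation:
After 'push -7': [-7]
After 'push -6': [-7, -6]
After 'sub': [-1]
After 'push 3': [-1, 3]
After 'over': [-1, 3, -1]
After 'push 17': [-1, 3, -1, 17]
After 'pop': [-1, 3, -1]
After 'pop': [-1, 3]
After 'over': [-1, 3, -1]
After 'sub': [-1, 4]
After 'push 12': [-1, 4, 12]
After 'eq': [-1, 0]
After 'swap': [0, -1]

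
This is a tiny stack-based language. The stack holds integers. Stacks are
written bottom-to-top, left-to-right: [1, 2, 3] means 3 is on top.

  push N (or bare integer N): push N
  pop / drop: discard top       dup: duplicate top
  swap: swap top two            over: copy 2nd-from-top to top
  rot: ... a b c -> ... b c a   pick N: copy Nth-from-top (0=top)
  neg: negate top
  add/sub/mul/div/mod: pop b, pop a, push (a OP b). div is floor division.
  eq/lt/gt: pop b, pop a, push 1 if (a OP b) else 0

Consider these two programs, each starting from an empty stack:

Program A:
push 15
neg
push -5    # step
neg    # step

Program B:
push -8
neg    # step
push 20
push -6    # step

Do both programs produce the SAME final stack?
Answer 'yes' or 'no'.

Answer: no

Derivation:
Program A trace:
  After 'push 15': [15]
  After 'neg': [-15]
  After 'push -5': [-15, -5]
  After 'neg': [-15, 5]
Program A final stack: [-15, 5]

Program B trace:
  After 'push -8': [-8]
  After 'neg': [8]
  After 'push 20': [8, 20]
  After 'push -6': [8, 20, -6]
Program B final stack: [8, 20, -6]
Same: no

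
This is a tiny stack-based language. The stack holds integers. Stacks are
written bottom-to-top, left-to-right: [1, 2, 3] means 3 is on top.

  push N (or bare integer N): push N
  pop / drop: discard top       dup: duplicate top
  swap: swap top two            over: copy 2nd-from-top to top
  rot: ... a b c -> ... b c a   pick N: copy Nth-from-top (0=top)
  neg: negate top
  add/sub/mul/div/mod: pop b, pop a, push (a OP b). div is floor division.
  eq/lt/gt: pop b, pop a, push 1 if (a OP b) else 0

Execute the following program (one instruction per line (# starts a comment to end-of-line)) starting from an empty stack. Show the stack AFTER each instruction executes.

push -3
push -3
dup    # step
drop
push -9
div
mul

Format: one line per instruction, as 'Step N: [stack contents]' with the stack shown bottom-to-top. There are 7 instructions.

Step 1: [-3]
Step 2: [-3, -3]
Step 3: [-3, -3, -3]
Step 4: [-3, -3]
Step 5: [-3, -3, -9]
Step 6: [-3, 0]
Step 7: [0]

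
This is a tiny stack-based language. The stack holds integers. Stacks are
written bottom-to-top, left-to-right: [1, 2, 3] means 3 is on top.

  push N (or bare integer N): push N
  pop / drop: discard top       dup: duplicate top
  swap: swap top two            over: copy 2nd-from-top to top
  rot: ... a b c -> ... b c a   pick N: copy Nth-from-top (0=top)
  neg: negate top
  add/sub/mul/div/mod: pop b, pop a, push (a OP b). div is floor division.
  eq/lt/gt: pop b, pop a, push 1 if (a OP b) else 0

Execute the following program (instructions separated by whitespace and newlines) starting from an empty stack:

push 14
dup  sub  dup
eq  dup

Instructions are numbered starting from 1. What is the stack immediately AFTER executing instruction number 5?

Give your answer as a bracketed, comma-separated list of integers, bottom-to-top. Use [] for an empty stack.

Step 1 ('push 14'): [14]
Step 2 ('dup'): [14, 14]
Step 3 ('sub'): [0]
Step 4 ('dup'): [0, 0]
Step 5 ('eq'): [1]

Answer: [1]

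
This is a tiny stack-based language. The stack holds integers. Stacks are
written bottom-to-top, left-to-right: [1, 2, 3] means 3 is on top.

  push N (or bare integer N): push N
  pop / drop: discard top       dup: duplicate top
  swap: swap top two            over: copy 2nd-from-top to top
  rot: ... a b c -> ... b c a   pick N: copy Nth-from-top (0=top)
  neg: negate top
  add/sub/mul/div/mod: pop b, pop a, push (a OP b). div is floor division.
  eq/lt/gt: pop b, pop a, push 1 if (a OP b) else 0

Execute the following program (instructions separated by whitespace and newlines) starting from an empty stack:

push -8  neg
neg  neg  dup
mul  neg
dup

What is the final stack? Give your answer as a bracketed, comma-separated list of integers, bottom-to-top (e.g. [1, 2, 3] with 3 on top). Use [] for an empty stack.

After 'push -8': [-8]
After 'neg': [8]
After 'neg': [-8]
After 'neg': [8]
After 'dup': [8, 8]
After 'mul': [64]
After 'neg': [-64]
After 'dup': [-64, -64]

Answer: [-64, -64]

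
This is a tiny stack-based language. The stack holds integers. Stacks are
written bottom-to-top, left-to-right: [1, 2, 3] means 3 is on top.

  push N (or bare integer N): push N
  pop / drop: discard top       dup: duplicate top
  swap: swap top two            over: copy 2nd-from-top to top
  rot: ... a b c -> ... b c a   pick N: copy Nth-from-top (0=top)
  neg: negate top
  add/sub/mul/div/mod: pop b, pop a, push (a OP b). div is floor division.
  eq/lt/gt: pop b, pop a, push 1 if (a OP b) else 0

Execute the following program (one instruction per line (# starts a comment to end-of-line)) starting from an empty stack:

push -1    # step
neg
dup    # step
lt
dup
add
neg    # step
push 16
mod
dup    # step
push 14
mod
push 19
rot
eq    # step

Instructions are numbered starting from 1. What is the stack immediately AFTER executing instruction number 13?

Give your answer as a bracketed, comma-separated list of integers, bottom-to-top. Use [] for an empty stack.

Answer: [0, 0, 19]

Derivation:
Step 1 ('push -1'): [-1]
Step 2 ('neg'): [1]
Step 3 ('dup'): [1, 1]
Step 4 ('lt'): [0]
Step 5 ('dup'): [0, 0]
Step 6 ('add'): [0]
Step 7 ('neg'): [0]
Step 8 ('push 16'): [0, 16]
Step 9 ('mod'): [0]
Step 10 ('dup'): [0, 0]
Step 11 ('push 14'): [0, 0, 14]
Step 12 ('mod'): [0, 0]
Step 13 ('push 19'): [0, 0, 19]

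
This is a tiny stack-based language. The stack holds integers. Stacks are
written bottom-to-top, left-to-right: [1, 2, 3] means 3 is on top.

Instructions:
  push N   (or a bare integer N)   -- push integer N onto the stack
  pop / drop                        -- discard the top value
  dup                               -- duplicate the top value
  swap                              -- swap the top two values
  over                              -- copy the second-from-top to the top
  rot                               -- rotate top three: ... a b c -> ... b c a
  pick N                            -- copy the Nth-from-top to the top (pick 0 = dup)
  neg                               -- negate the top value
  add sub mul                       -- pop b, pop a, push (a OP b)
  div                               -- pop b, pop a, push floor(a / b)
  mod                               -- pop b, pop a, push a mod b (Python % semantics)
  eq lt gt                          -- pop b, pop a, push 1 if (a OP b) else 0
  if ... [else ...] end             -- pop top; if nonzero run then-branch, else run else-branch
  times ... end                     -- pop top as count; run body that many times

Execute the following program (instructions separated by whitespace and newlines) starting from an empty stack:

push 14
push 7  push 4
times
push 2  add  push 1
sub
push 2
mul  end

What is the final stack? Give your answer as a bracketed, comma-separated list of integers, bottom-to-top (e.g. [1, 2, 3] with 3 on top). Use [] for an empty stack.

Answer: [14, 142]

Derivation:
After 'push 14': [14]
After 'push 7': [14, 7]
After 'push 4': [14, 7, 4]
After 'times': [14, 7]
After 'push 2': [14, 7, 2]
After 'add': [14, 9]
After 'push 1': [14, 9, 1]
After 'sub': [14, 8]
After 'push 2': [14, 8, 2]
After 'mul': [14, 16]
After 'push 2': [14, 16, 2]
After 'add': [14, 18]
  ...
After 'push 2': [14, 34, 2]
After 'add': [14, 36]
After 'push 1': [14, 36, 1]
After 'sub': [14, 35]
After 'push 2': [14, 35, 2]
After 'mul': [14, 70]
After 'push 2': [14, 70, 2]
After 'add': [14, 72]
After 'push 1': [14, 72, 1]
After 'sub': [14, 71]
After 'push 2': [14, 71, 2]
After 'mul': [14, 142]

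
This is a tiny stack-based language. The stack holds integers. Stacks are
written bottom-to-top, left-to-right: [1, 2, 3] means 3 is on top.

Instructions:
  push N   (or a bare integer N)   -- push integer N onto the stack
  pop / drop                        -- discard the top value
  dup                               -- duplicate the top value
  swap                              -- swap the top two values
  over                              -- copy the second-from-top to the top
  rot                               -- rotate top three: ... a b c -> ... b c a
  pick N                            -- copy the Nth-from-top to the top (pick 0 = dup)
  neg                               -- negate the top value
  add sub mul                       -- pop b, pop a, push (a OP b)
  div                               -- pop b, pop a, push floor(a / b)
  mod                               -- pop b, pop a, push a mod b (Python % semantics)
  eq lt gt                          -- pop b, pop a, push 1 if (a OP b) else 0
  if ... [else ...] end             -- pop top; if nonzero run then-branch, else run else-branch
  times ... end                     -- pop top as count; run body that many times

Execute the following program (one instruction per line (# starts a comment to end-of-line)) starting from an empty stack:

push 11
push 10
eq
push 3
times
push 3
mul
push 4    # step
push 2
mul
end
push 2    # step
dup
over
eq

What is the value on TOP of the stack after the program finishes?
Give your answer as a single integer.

After 'push 11': [11]
After 'push 10': [11, 10]
After 'eq': [0]
After 'push 3': [0, 3]
After 'times': [0]
After 'push 3': [0, 3]
After 'mul': [0]
After 'push 4': [0, 4]
After 'push 2': [0, 4, 2]
After 'mul': [0, 8]
  ...
After 'mul': [0, 24, 8]
After 'push 3': [0, 24, 8, 3]
After 'mul': [0, 24, 24]
After 'push 4': [0, 24, 24, 4]
After 'push 2': [0, 24, 24, 4, 2]
After 'mul': [0, 24, 24, 8]
After 'push 2': [0, 24, 24, 8, 2]
After 'dup': [0, 24, 24, 8, 2, 2]
After 'over': [0, 24, 24, 8, 2, 2, 2]
After 'eq': [0, 24, 24, 8, 2, 1]

Answer: 1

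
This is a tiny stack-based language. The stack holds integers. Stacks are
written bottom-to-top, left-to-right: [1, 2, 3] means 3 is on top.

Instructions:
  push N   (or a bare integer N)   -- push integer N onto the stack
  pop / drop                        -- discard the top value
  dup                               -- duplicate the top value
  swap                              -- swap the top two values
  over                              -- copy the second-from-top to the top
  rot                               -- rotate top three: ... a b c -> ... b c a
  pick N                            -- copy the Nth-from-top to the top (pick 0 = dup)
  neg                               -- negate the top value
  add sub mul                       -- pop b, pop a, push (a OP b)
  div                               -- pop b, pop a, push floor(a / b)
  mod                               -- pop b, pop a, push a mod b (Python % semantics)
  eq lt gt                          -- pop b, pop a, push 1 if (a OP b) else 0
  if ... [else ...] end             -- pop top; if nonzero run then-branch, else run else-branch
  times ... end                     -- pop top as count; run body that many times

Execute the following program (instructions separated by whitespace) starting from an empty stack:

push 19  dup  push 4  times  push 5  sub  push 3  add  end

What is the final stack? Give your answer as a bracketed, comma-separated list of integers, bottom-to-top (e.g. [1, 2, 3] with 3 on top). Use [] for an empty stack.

After 'push 19': [19]
After 'dup': [19, 19]
After 'push 4': [19, 19, 4]
After 'times': [19, 19]
After 'push 5': [19, 19, 5]
After 'sub': [19, 14]
After 'push 3': [19, 14, 3]
After 'add': [19, 17]
After 'push 5': [19, 17, 5]
After 'sub': [19, 12]
After 'push 3': [19, 12, 3]
After 'add': [19, 15]
After 'push 5': [19, 15, 5]
After 'sub': [19, 10]
After 'push 3': [19, 10, 3]
After 'add': [19, 13]
After 'push 5': [19, 13, 5]
After 'sub': [19, 8]
After 'push 3': [19, 8, 3]
After 'add': [19, 11]

Answer: [19, 11]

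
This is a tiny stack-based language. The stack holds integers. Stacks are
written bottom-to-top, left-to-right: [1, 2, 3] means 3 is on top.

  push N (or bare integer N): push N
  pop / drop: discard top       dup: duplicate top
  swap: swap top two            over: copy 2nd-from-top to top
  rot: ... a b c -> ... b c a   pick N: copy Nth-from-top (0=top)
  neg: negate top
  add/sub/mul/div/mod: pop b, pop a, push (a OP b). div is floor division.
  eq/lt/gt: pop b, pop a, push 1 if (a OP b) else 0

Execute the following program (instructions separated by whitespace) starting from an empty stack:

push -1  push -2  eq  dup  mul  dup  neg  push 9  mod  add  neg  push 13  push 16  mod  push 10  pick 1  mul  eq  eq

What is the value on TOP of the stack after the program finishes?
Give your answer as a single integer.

After 'push -1': [-1]
After 'push -2': [-1, -2]
After 'eq': [0]
After 'dup': [0, 0]
After 'mul': [0]
After 'dup': [0, 0]
After 'neg': [0, 0]
After 'push 9': [0, 0, 9]
After 'mod': [0, 0]
After 'add': [0]
After 'neg': [0]
After 'push 13': [0, 13]
After 'push 16': [0, 13, 16]
After 'mod': [0, 13]
After 'push 10': [0, 13, 10]
After 'pick 1': [0, 13, 10, 13]
After 'mul': [0, 13, 130]
After 'eq': [0, 0]
After 'eq': [1]

Answer: 1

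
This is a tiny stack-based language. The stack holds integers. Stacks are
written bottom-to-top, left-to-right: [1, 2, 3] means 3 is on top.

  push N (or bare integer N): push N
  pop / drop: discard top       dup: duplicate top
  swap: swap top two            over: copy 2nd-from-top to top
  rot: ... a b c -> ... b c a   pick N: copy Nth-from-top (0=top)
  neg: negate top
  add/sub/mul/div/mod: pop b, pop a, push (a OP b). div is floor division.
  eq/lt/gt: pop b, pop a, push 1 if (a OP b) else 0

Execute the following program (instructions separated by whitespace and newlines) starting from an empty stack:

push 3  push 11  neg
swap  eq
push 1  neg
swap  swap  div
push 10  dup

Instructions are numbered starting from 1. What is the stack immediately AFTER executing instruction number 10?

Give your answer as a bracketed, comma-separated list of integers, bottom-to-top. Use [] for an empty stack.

Answer: [0]

Derivation:
Step 1 ('push 3'): [3]
Step 2 ('push 11'): [3, 11]
Step 3 ('neg'): [3, -11]
Step 4 ('swap'): [-11, 3]
Step 5 ('eq'): [0]
Step 6 ('push 1'): [0, 1]
Step 7 ('neg'): [0, -1]
Step 8 ('swap'): [-1, 0]
Step 9 ('swap'): [0, -1]
Step 10 ('div'): [0]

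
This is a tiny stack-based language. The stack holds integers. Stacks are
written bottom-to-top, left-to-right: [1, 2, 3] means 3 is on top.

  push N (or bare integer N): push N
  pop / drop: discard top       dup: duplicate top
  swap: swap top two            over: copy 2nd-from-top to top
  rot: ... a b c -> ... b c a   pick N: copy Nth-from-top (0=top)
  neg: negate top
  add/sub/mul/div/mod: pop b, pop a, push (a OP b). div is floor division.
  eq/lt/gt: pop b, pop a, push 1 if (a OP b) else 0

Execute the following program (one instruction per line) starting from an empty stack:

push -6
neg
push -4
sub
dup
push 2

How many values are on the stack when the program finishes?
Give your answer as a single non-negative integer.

Answer: 3

Derivation:
After 'push -6': stack = [-6] (depth 1)
After 'neg': stack = [6] (depth 1)
After 'push -4': stack = [6, -4] (depth 2)
After 'sub': stack = [10] (depth 1)
After 'dup': stack = [10, 10] (depth 2)
After 'push 2': stack = [10, 10, 2] (depth 3)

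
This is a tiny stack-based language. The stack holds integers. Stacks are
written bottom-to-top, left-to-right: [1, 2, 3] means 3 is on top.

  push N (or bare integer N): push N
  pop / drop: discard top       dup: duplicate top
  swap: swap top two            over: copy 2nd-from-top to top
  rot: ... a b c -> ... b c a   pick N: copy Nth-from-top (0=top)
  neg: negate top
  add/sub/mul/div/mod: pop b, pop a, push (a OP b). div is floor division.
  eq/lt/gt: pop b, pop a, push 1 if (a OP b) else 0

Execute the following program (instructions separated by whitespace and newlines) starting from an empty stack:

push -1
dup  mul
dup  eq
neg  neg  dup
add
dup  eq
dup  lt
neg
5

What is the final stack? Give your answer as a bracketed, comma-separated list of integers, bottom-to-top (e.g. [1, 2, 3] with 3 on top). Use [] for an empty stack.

After 'push -1': [-1]
After 'dup': [-1, -1]
After 'mul': [1]
After 'dup': [1, 1]
After 'eq': [1]
After 'neg': [-1]
After 'neg': [1]
After 'dup': [1, 1]
After 'add': [2]
After 'dup': [2, 2]
After 'eq': [1]
After 'dup': [1, 1]
After 'lt': [0]
After 'neg': [0]
After 'push 5': [0, 5]

Answer: [0, 5]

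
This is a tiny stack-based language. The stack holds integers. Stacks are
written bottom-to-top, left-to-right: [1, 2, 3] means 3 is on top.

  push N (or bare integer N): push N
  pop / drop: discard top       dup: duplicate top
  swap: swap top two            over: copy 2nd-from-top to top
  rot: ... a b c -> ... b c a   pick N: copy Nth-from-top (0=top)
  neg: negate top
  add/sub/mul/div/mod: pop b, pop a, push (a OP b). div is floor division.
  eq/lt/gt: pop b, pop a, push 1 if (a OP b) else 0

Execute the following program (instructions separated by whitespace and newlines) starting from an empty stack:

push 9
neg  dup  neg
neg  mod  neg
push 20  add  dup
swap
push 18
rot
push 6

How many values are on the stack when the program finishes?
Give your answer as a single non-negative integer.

Answer: 4

Derivation:
After 'push 9': stack = [9] (depth 1)
After 'neg': stack = [-9] (depth 1)
After 'dup': stack = [-9, -9] (depth 2)
After 'neg': stack = [-9, 9] (depth 2)
After 'neg': stack = [-9, -9] (depth 2)
After 'mod': stack = [0] (depth 1)
After 'neg': stack = [0] (depth 1)
After 'push 20': stack = [0, 20] (depth 2)
After 'add': stack = [20] (depth 1)
After 'dup': stack = [20, 20] (depth 2)
After 'swap': stack = [20, 20] (depth 2)
After 'push 18': stack = [20, 20, 18] (depth 3)
After 'rot': stack = [20, 18, 20] (depth 3)
After 'push 6': stack = [20, 18, 20, 6] (depth 4)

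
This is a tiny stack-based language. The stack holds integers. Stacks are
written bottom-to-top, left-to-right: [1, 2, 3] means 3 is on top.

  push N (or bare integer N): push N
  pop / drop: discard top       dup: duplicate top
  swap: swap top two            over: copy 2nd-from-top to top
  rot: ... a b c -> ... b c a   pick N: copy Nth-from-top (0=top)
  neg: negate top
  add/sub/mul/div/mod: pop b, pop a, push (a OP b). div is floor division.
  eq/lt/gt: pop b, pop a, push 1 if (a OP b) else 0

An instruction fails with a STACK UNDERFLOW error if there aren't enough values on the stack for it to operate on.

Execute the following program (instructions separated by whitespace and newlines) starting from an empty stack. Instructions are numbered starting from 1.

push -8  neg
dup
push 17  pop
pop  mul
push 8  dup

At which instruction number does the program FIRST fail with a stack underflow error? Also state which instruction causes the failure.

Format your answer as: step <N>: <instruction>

Answer: step 7: mul

Derivation:
Step 1 ('push -8'): stack = [-8], depth = 1
Step 2 ('neg'): stack = [8], depth = 1
Step 3 ('dup'): stack = [8, 8], depth = 2
Step 4 ('push 17'): stack = [8, 8, 17], depth = 3
Step 5 ('pop'): stack = [8, 8], depth = 2
Step 6 ('pop'): stack = [8], depth = 1
Step 7 ('mul'): needs 2 value(s) but depth is 1 — STACK UNDERFLOW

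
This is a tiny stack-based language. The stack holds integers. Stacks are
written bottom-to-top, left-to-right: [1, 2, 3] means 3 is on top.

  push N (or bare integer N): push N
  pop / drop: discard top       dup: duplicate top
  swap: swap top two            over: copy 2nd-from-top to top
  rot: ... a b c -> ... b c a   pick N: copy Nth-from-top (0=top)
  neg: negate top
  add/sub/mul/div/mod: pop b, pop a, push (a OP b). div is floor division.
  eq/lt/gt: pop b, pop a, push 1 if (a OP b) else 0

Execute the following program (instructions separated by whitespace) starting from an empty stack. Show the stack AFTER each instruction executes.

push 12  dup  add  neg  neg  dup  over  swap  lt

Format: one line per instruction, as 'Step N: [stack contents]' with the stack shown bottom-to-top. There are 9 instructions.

Step 1: [12]
Step 2: [12, 12]
Step 3: [24]
Step 4: [-24]
Step 5: [24]
Step 6: [24, 24]
Step 7: [24, 24, 24]
Step 8: [24, 24, 24]
Step 9: [24, 0]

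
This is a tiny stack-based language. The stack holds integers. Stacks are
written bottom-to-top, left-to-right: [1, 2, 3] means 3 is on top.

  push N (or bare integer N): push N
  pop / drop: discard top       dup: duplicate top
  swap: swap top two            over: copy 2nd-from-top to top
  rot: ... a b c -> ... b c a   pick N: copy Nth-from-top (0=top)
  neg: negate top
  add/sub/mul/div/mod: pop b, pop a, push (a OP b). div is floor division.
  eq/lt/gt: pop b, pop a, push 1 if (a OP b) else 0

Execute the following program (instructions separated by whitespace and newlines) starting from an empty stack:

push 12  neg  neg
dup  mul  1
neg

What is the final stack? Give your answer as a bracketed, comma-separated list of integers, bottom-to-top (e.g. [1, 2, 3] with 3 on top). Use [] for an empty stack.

Answer: [144, -1]

Derivation:
After 'push 12': [12]
After 'neg': [-12]
After 'neg': [12]
After 'dup': [12, 12]
After 'mul': [144]
After 'push 1': [144, 1]
After 'neg': [144, -1]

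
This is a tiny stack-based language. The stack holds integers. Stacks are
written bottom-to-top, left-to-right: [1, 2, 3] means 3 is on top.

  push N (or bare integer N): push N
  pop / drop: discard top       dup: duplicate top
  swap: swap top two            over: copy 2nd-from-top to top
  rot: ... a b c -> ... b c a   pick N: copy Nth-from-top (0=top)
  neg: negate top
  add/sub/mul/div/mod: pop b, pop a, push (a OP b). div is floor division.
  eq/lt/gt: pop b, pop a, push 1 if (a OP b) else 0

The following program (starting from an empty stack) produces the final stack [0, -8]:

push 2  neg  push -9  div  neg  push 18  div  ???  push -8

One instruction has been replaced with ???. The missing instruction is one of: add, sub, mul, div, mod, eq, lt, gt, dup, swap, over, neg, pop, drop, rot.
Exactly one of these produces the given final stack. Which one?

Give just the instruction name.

Stack before ???: [0]
Stack after ???:  [0]
The instruction that transforms [0] -> [0] is: neg

Answer: neg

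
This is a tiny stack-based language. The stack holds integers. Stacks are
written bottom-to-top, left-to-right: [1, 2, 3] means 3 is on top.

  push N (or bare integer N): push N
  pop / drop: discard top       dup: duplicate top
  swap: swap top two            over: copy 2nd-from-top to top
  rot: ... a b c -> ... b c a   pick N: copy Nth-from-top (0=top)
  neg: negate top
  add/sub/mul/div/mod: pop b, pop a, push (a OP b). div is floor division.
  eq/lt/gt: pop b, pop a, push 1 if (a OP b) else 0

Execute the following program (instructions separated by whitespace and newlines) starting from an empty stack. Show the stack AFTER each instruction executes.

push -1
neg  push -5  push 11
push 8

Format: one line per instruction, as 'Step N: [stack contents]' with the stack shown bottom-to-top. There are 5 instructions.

Step 1: [-1]
Step 2: [1]
Step 3: [1, -5]
Step 4: [1, -5, 11]
Step 5: [1, -5, 11, 8]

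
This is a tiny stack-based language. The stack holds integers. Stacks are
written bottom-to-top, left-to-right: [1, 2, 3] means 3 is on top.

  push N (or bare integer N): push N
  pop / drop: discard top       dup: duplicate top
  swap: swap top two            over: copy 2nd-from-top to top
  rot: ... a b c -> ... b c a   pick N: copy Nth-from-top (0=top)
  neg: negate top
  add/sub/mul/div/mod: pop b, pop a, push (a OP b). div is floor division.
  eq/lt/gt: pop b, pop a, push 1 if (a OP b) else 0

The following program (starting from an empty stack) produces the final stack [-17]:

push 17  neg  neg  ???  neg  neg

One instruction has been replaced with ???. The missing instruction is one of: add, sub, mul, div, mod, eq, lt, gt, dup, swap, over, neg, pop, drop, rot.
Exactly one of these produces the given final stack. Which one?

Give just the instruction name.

Stack before ???: [17]
Stack after ???:  [-17]
The instruction that transforms [17] -> [-17] is: neg

Answer: neg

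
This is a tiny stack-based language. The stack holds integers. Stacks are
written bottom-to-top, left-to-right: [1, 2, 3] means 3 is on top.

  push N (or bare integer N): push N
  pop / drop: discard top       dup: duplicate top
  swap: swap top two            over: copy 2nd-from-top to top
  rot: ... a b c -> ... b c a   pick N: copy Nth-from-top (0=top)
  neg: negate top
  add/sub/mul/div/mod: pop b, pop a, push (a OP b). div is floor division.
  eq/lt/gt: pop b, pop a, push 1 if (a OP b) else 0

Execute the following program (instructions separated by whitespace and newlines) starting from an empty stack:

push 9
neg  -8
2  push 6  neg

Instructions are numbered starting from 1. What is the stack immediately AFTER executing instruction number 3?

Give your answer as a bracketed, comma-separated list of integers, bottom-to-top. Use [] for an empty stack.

Answer: [-9, -8]

Derivation:
Step 1 ('push 9'): [9]
Step 2 ('neg'): [-9]
Step 3 ('-8'): [-9, -8]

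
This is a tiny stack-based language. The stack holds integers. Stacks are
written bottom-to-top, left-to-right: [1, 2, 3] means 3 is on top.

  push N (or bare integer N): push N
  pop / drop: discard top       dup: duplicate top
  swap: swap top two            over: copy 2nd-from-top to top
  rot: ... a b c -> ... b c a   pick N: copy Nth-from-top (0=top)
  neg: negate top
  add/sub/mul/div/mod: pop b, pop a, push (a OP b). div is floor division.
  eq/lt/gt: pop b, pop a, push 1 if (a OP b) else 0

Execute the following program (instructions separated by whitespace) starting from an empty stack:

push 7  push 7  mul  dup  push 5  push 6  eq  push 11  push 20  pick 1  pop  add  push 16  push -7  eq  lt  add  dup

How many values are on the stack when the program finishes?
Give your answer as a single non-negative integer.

Answer: 4

Derivation:
After 'push 7': stack = [7] (depth 1)
After 'push 7': stack = [7, 7] (depth 2)
After 'mul': stack = [49] (depth 1)
After 'dup': stack = [49, 49] (depth 2)
After 'push 5': stack = [49, 49, 5] (depth 3)
After 'push 6': stack = [49, 49, 5, 6] (depth 4)
After 'eq': stack = [49, 49, 0] (depth 3)
After 'push 11': stack = [49, 49, 0, 11] (depth 4)
After 'push 20': stack = [49, 49, 0, 11, 20] (depth 5)
After 'pick 1': stack = [49, 49, 0, 11, 20, 11] (depth 6)
After 'pop': stack = [49, 49, 0, 11, 20] (depth 5)
After 'add': stack = [49, 49, 0, 31] (depth 4)
After 'push 16': stack = [49, 49, 0, 31, 16] (depth 5)
After 'push -7': stack = [49, 49, 0, 31, 16, -7] (depth 6)
After 'eq': stack = [49, 49, 0, 31, 0] (depth 5)
After 'lt': stack = [49, 49, 0, 0] (depth 4)
After 'add': stack = [49, 49, 0] (depth 3)
After 'dup': stack = [49, 49, 0, 0] (depth 4)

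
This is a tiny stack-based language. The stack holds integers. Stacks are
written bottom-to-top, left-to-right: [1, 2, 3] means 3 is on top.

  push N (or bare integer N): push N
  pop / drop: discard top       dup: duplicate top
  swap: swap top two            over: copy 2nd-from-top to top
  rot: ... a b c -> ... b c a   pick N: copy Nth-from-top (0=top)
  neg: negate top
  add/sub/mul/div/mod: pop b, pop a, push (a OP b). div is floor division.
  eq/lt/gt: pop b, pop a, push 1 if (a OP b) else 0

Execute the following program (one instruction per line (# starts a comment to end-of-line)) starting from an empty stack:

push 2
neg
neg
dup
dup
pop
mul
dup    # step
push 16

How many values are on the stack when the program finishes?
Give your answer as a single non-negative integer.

After 'push 2': stack = [2] (depth 1)
After 'neg': stack = [-2] (depth 1)
After 'neg': stack = [2] (depth 1)
After 'dup': stack = [2, 2] (depth 2)
After 'dup': stack = [2, 2, 2] (depth 3)
After 'pop': stack = [2, 2] (depth 2)
After 'mul': stack = [4] (depth 1)
After 'dup': stack = [4, 4] (depth 2)
After 'push 16': stack = [4, 4, 16] (depth 3)

Answer: 3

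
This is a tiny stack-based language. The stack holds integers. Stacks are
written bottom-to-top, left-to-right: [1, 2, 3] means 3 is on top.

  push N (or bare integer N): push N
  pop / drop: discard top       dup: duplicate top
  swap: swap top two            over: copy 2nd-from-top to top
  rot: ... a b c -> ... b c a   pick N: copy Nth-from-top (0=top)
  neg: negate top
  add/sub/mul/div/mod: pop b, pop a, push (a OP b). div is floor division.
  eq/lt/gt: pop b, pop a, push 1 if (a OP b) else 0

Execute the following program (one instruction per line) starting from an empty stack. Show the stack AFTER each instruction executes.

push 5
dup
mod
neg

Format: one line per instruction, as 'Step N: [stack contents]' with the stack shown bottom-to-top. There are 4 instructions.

Step 1: [5]
Step 2: [5, 5]
Step 3: [0]
Step 4: [0]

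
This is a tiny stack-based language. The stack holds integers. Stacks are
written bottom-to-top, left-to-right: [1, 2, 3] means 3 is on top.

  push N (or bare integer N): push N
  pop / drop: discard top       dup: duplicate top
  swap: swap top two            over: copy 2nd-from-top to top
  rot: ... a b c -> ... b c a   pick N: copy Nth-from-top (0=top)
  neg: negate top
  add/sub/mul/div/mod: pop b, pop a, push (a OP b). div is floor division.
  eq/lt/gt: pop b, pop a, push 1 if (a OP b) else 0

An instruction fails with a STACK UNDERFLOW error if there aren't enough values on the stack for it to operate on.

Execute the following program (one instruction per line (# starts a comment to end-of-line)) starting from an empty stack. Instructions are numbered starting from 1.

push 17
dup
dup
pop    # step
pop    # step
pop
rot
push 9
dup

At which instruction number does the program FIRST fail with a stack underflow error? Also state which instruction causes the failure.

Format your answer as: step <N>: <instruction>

Step 1 ('push 17'): stack = [17], depth = 1
Step 2 ('dup'): stack = [17, 17], depth = 2
Step 3 ('dup'): stack = [17, 17, 17], depth = 3
Step 4 ('pop'): stack = [17, 17], depth = 2
Step 5 ('pop'): stack = [17], depth = 1
Step 6 ('pop'): stack = [], depth = 0
Step 7 ('rot'): needs 3 value(s) but depth is 0 — STACK UNDERFLOW

Answer: step 7: rot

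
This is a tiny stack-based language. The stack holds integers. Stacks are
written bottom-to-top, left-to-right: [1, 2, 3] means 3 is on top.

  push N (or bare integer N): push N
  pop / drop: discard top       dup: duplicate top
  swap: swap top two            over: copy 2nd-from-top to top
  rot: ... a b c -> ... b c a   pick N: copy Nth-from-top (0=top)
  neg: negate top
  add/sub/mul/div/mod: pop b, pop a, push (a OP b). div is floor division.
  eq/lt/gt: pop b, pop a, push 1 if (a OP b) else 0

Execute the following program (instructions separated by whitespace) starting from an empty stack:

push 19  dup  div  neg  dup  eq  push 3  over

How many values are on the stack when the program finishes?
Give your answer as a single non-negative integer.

Answer: 3

Derivation:
After 'push 19': stack = [19] (depth 1)
After 'dup': stack = [19, 19] (depth 2)
After 'div': stack = [1] (depth 1)
After 'neg': stack = [-1] (depth 1)
After 'dup': stack = [-1, -1] (depth 2)
After 'eq': stack = [1] (depth 1)
After 'push 3': stack = [1, 3] (depth 2)
After 'over': stack = [1, 3, 1] (depth 3)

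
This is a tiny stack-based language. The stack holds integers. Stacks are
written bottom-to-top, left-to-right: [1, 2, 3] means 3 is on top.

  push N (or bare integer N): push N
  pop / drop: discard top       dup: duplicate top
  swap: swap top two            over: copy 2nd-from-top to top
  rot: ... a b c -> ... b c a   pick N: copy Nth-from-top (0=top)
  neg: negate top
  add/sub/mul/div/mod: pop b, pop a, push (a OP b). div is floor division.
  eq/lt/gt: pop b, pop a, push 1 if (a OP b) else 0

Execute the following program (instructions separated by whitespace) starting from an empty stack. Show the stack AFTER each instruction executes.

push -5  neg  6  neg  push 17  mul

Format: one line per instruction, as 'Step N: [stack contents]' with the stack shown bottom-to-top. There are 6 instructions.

Step 1: [-5]
Step 2: [5]
Step 3: [5, 6]
Step 4: [5, -6]
Step 5: [5, -6, 17]
Step 6: [5, -102]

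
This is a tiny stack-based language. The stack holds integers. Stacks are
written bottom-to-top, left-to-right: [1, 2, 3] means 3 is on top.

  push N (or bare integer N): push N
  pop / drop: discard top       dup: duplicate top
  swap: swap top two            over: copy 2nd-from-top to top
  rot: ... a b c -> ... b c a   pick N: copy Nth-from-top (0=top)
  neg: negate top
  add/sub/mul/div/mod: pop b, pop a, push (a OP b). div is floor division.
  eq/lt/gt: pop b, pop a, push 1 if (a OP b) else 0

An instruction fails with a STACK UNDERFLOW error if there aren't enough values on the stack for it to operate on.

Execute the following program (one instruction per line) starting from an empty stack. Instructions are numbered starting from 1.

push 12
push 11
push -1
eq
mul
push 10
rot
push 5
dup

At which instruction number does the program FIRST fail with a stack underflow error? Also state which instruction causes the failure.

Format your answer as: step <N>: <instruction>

Answer: step 7: rot

Derivation:
Step 1 ('push 12'): stack = [12], depth = 1
Step 2 ('push 11'): stack = [12, 11], depth = 2
Step 3 ('push -1'): stack = [12, 11, -1], depth = 3
Step 4 ('eq'): stack = [12, 0], depth = 2
Step 5 ('mul'): stack = [0], depth = 1
Step 6 ('push 10'): stack = [0, 10], depth = 2
Step 7 ('rot'): needs 3 value(s) but depth is 2 — STACK UNDERFLOW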